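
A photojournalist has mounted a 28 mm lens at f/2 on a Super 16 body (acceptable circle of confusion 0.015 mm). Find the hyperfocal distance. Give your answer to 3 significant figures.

26.2 m

Hyperfocal distance H = f²/(N·c) + f = 28²/(2 × 0.015) + 28 = 784/0.03 + 28 ≈ 26161.3 mm ≈ 26.2 m.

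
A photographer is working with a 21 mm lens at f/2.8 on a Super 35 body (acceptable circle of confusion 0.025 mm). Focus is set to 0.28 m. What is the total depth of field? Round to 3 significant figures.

Hyperfocal distance H = f²/(N·c) + f = 21²/(2.8 × 0.025) + 21 = 441/0.07 + 21 ≈ 6321.0 mm ≈ 6.321 m.
Near limit Dn = s·(H − f)/(H + s − 2f) = 280 × (6321.0 − 21) / (6321.0 + 280 − 2 × 21) = 280 × 6300.0 / 6559.0 ≈ 268.943 mm.
Far limit Df = s·(H − f)/(H − s) = 280 × (6321.0 − 21) / (6321.0 − 280) = 280 × 6300.0 / 6041.0 ≈ 292.005 mm.
Depth of field = Df − Dn = 292.005 − 268.943 ≈ 23.062 mm.

23.1 mm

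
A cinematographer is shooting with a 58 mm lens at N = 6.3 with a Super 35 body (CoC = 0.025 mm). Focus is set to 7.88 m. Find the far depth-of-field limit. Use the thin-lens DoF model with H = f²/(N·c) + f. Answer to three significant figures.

Hyperfocal distance H = f²/(N·c) + f = 58²/(6.3 × 0.025) + 58 = 3364/0.1575 + 58 ≈ 21416.7 mm ≈ 21.42 m.
Far limit Df = s·(H − f)/(H − s) = 7880 × (21416.7 − 58) / (21416.7 − 7880) = 7880 × 21358.7 / 13536.7 ≈ 12433 mm ≈ 12.4 m.

12.4 m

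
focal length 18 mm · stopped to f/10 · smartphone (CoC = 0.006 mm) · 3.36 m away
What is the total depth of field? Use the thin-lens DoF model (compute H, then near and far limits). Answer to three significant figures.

6.74 m

Hyperfocal distance H = f²/(N·c) + f = 18²/(10 × 0.006) + 18 = 324/0.06 + 18 ≈ 5418.0 mm ≈ 5.418 m.
Near limit Dn = s·(H − f)/(H + s − 2f) = 3360 × (5418.0 − 18) / (5418.0 + 3360 − 2 × 18) = 3360 × 5400.0 / 8742.0 ≈ 2075.5 mm.
Far limit Df = s·(H − f)/(H − s) = 3360 × (5418.0 − 18) / (5418.0 − 3360) = 3360 × 5400.0 / 2058.0 ≈ 8816.3 mm.
Depth of field = Df − Dn = 8816.3 − 2075.5 ≈ 6740.8 mm ≈ 6.74 m.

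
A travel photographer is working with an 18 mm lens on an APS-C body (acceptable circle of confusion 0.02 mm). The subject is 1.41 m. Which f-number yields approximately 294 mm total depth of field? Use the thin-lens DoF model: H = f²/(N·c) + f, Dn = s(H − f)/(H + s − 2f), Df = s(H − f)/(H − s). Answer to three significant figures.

Write h = H − f = f²/(N·c). The thin-lens limits are Dn = s·h/(h + (s−f)) and Df = s·h/(h − (s−f)), so DoF = Df − Dn = 2·s·(s−f)·h / (h² − (s−f)²).
That is a quadratic in h: DoF·h² − 2·s·(s−f)·h − DoF·(s−f)² = 0 ⇒ h = (s−f)·(s + √(s² + DoF²)) / DoF = 1392 × (1410 + √(1410² + 294²)) / 294 = 1392 × (1410 + 1440.32) / 294 ≈ 13495 mm.
Then N = f²/(c·h) = 18² / (0.02 × 13495) = 324 / 269.91 ≈ 1.20.

f/1.20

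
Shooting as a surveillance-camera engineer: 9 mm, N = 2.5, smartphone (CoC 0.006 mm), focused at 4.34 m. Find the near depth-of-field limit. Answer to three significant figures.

Hyperfocal distance H = f²/(N·c) + f = 9²/(2.5 × 0.006) + 9 = 81/0.015 + 9 ≈ 5409.0 mm ≈ 5.409 m.
Near limit Dn = s·(H − f)/(H + s − 2f) = 4340 × (5409.0 − 9) / (5409.0 + 4340 − 2 × 9) = 4340 × 5400.0 / 9731.0 ≈ 2408.4 mm ≈ 2.41 m.

2.41 m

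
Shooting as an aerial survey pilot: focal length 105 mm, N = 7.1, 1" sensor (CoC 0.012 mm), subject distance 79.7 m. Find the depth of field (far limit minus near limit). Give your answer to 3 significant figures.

158 m

Hyperfocal distance H = f²/(N·c) + f = 105²/(7.1 × 0.012) + 105 = 11025/0.0852 + 105 ≈ 129506.4 mm ≈ 129.5 m.
Near limit Dn = s·(H − f)/(H + s − 2f) = 79700 × (129506.4 − 105) / (129506.4 + 79700 − 2 × 105) = 79700 × 129401.4 / 208996.4 ≈ 49347 mm.
Far limit Df = s·(H − f)/(H − s) = 79700 × (129506.4 − 105) / (129506.4 − 79700) = 79700 × 129401.4 / 49806.4 ≈ 207068 mm.
Depth of field = Df − Dn = 207068 − 49347 ≈ 157721 mm ≈ 158 m.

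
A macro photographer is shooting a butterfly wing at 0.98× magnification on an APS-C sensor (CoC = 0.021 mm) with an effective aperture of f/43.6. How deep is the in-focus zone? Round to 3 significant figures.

At magnification m, DoF ≈ 2·N_eff·c/m² = 2 × 43.6 × 0.021 / 0.98² = 1.831 / 0.9604 ≈ 1.91 mm.

1.91 mm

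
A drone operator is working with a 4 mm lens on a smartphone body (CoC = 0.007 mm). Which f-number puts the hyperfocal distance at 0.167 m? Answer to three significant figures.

f/14

Rearrange H = f²/(N·c) + f for N: N = f² / ((H − f)·c).
N = 4² / ((167 − 4) × 0.007) = 16 / 1.141 ≈ 14.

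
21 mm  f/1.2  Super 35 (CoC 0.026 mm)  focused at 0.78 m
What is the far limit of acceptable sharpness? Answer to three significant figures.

0.824 m

Hyperfocal distance H = f²/(N·c) + f = 21²/(1.2 × 0.026) + 21 = 441/0.0312 + 21 ≈ 14155.6 mm ≈ 14.16 m.
Far limit Df = s·(H − f)/(H − s) = 780 × (14155.6 − 21) / (14155.6 − 780) = 780 × 14134.6 / 13375.6 ≈ 824.26 mm ≈ 0.824 m.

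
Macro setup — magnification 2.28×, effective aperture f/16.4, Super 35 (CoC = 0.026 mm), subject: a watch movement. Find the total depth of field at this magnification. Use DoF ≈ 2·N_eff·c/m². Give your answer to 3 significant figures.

At magnification m, DoF ≈ 2·N_eff·c/m² = 2 × 16.4 × 0.026 / 2.28² = 0.8528 / 5.198 ≈ 0.164 mm.

0.164 mm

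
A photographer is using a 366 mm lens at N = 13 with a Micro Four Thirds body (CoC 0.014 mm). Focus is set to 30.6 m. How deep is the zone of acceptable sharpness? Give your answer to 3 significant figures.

2.52 m

Hyperfocal distance H = f²/(N·c) + f = 366²/(13 × 0.014) + 366 = 133956/0.182 + 366 ≈ 736388.0 mm ≈ 736.4 m.
Near limit Dn = s·(H − f)/(H + s − 2f) = 30600 × (736388.0 − 366) / (736388.0 + 30600 − 2 × 366) = 30600 × 736022.0 / 766256.0 ≈ 29392.6 mm.
Far limit Df = s·(H − f)/(H − s) = 30600 × (736388.0 − 366) / (736388.0 − 30600) = 30600 × 736022.0 / 705788.0 ≈ 31910.8 mm.
Depth of field = Df − Dn = 31910.8 − 29392.6 ≈ 2518.2 mm ≈ 2.52 m.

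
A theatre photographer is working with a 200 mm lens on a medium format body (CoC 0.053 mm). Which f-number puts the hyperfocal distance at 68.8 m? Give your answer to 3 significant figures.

f/11

Rearrange H = f²/(N·c) + f for N: N = f² / ((H − f)·c).
N = 200² / ((68800 − 200) × 0.053) = 40000 / 3636 ≈ 11.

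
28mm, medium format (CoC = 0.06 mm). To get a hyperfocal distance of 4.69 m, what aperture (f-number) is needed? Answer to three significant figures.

Rearrange H = f²/(N·c) + f for N: N = f² / ((H − f)·c).
N = 28² / ((4690 − 28) × 0.06) = 784 / 279.7 ≈ 2.80.

f/2.80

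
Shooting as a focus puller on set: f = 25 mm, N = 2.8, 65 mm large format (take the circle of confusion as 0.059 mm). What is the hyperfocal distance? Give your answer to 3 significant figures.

Hyperfocal distance H = f²/(N·c) + f = 25²/(2.8 × 0.059) + 25 = 625/0.1652 + 25 ≈ 3808.3 mm ≈ 3.81 m.

3.81 m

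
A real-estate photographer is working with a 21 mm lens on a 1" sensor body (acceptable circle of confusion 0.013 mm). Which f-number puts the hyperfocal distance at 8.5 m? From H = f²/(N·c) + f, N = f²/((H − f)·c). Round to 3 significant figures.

Rearrange H = f²/(N·c) + f for N: N = f² / ((H − f)·c).
N = 21² / ((8500 − 21) × 0.013) = 441 / 110.2 ≈ 4.

f/4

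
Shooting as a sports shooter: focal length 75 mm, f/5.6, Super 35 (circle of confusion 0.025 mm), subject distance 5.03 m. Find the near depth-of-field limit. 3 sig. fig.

4.48 m

Hyperfocal distance H = f²/(N·c) + f = 75²/(5.6 × 0.025) + 75 = 5625/0.14 + 75 ≈ 40253.6 mm ≈ 40.25 m.
Near limit Dn = s·(H − f)/(H + s − 2f) = 5030 × (40253.6 − 75) / (40253.6 + 5030 − 2 × 75) = 5030 × 40178.6 / 45133.6 ≈ 4477.8 mm ≈ 4.48 m.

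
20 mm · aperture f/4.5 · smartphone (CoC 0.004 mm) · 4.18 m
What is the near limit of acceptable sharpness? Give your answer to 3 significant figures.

Hyperfocal distance H = f²/(N·c) + f = 20²/(4.5 × 0.004) + 20 = 400/0.018 + 20 ≈ 22242.2 mm ≈ 22.24 m.
Near limit Dn = s·(H − f)/(H + s − 2f) = 4180 × (22242.2 − 20) / (22242.2 + 4180 − 2 × 20) = 4180 × 22222.2 / 26382.2 ≈ 3520.9 mm ≈ 3.52 m.

3.52 m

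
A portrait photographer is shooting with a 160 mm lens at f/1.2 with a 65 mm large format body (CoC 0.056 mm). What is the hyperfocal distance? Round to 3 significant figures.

381 m

Hyperfocal distance H = f²/(N·c) + f = 160²/(1.2 × 0.056) + 160 = 25600/0.0672 + 160 ≈ 381112.4 mm ≈ 381 m.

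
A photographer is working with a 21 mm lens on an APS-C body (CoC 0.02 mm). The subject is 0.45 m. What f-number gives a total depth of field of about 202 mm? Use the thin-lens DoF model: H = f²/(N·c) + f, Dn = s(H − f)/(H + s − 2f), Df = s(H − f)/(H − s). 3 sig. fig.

Write h = H − f = f²/(N·c). The thin-lens limits are Dn = s·h/(h + (s−f)) and Df = s·h/(h − (s−f)), so DoF = Df − Dn = 2·s·(s−f)·h / (h² − (s−f)²).
That is a quadratic in h: DoF·h² − 2·s·(s−f)·h − DoF·(s−f)² = 0 ⇒ h = (s−f)·(s + √(s² + DoF²)) / DoF = 429 × (450 + √(450² + 202²)) / 202 = 429 × (450 + 493.259) / 202 ≈ 2003.3 mm.
Then N = f²/(c·h) = 21² / (0.02 × 2003.3) = 441 / 40.065 ≈ 11.

f/11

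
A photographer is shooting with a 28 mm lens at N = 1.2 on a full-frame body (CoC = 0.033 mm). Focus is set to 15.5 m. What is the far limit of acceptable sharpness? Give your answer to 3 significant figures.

Hyperfocal distance H = f²/(N·c) + f = 28²/(1.2 × 0.033) + 28 = 784/0.0396 + 28 ≈ 19826.0 mm ≈ 19.83 m.
Far limit Df = s·(H − f)/(H − s) = 15500 × (19826.0 − 28) / (19826.0 − 15500) = 15500 × 19798.0 / 4326.0 ≈ 70936 mm ≈ 70.9 m.

70.9 m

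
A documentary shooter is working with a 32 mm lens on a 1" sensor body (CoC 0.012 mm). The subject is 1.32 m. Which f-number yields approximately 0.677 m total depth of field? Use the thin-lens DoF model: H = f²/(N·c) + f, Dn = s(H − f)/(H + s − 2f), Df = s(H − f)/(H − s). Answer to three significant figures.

f/16

Write h = H − f = f²/(N·c). The thin-lens limits are Dn = s·h/(h + (s−f)) and Df = s·h/(h − (s−f)), so DoF = Df − Dn = 2·s·(s−f)·h / (h² − (s−f)²).
That is a quadratic in h: DoF·h² − 2·s·(s−f)·h − DoF·(s−f)² = 0 ⇒ h = (s−f)·(s + √(s² + DoF²)) / DoF = 1288 × (1320 + √(1320² + 677²)) / 677 = 1288 × (1320 + 1483.49) / 677 ≈ 5333.7 mm.
Then N = f²/(c·h) = 32² / (0.012 × 5333.7) = 1024 / 64.004 ≈ 16.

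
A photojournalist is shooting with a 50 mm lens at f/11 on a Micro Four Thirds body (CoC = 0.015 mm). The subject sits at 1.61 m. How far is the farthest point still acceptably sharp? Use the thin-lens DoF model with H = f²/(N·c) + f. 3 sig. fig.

1.79 m

Hyperfocal distance H = f²/(N·c) + f = 50²/(11 × 0.015) + 50 = 2500/0.165 + 50 ≈ 15201.5 mm ≈ 15.20 m.
Far limit Df = s·(H − f)/(H − s) = 1610 × (15201.5 − 50) / (15201.5 − 1610) = 1610 × 15151.5 / 13591.5 ≈ 1794.8 mm ≈ 1.79 m.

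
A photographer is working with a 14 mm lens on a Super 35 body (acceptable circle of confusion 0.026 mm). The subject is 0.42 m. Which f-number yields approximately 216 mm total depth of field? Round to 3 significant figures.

f/4.49

Write h = H − f = f²/(N·c). The thin-lens limits are Dn = s·h/(h + (s−f)) and Df = s·h/(h − (s−f)), so DoF = Df − Dn = 2·s·(s−f)·h / (h² − (s−f)²).
That is a quadratic in h: DoF·h² − 2·s·(s−f)·h − DoF·(s−f)² = 0 ⇒ h = (s−f)·(s + √(s² + DoF²)) / DoF = 406 × (420 + √(420² + 216²)) / 216 = 406 × (420 + 472.288) / 216 ≈ 1677.2 mm.
Then N = f²/(c·h) = 14² / (0.026 × 1677.2) = 196 / 43.606 ≈ 4.49.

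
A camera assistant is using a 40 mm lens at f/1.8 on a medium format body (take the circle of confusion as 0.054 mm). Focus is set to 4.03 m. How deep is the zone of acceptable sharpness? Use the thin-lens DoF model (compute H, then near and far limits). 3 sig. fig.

Hyperfocal distance H = f²/(N·c) + f = 40²/(1.8 × 0.054) + 40 = 1600/0.0972 + 40 ≈ 16500.9 mm ≈ 16.50 m.
Near limit Dn = s·(H − f)/(H + s − 2f) = 4030 × (16500.9 − 40) / (16500.9 + 4030 − 2 × 40) = 4030 × 16460.9 / 20450.9 ≈ 3243.7 mm.
Far limit Df = s·(H − f)/(H − s) = 4030 × (16500.9 − 40) / (16500.9 − 4030) = 4030 × 16460.9 / 12470.9 ≈ 5319.4 mm.
Depth of field = Df − Dn = 5319.4 − 3243.7 ≈ 2075.7 mm ≈ 2.08 m.

2.08 m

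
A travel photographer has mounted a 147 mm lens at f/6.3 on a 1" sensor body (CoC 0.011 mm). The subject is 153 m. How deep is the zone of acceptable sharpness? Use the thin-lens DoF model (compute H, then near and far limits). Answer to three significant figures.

197 m

Hyperfocal distance H = f²/(N·c) + f = 147²/(6.3 × 0.011) + 147 = 21609/0.0693 + 147 ≈ 311965.2 mm ≈ 312.0 m.
Near limit Dn = s·(H − f)/(H + s − 2f) = 153000 × (311965.2 − 147) / (311965.2 + 153000 − 2 × 147) = 153000 × 311818.2 / 464671.2 ≈ 102671 mm.
Far limit Df = s·(H − f)/(H − s) = 153000 × (311965.2 − 147) / (311965.2 − 153000) = 153000 × 311818.2 / 158965.2 ≈ 300117 mm.
Depth of field = Df − Dn = 300117 − 102671 ≈ 197446 mm ≈ 197 m.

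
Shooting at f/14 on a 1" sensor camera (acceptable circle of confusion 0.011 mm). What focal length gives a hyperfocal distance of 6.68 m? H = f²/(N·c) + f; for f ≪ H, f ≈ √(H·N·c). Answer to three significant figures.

From H = f²/(N·c) + f, with f ≪ H: f ≈ √(H·N·c) = √(6680 × 14 × 0.011) = √1028.7 ≈ 32.07 mm.
Exact: f² + N·c·f − N·c·H = 0 ⇒ f = (−N·c + √((N·c)² + 4·N·c·H))/2 = (−0.154 + √4114.9)/2 ≈ 31.997 mm ≈ 32.0 mm.

32.0 mm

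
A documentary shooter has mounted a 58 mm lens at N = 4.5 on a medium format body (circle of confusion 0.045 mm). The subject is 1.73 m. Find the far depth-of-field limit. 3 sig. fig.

1.92 m

Hyperfocal distance H = f²/(N·c) + f = 58²/(4.5 × 0.045) + 58 = 3364/0.2025 + 58 ≈ 16670.3 mm ≈ 16.67 m.
Far limit Df = s·(H − f)/(H − s) = 1730 × (16670.3 − 58) / (16670.3 − 1730) = 1730 × 16612.3 / 14940.3 ≈ 1923.6 mm ≈ 1.92 m.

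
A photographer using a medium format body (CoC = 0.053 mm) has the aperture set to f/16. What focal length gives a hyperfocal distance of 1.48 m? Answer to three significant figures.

From H = f²/(N·c) + f, with f ≪ H: f ≈ √(H·N·c) = √(1480 × 16 × 0.053) = √1255.0 ≈ 35.43 mm.
Exact: f² + N·c·f − N·c·H = 0 ⇒ f = (−N·c + √((N·c)² + 4·N·c·H))/2 = (−0.848 + √5020.9)/2 ≈ 35.005 mm ≈ 35.0 mm.

35.0 mm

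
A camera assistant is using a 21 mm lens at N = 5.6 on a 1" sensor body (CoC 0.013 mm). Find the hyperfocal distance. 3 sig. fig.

6.08 m

Hyperfocal distance H = f²/(N·c) + f = 21²/(5.6 × 0.013) + 21 = 441/0.0728 + 21 ≈ 6078.7 mm ≈ 6.08 m.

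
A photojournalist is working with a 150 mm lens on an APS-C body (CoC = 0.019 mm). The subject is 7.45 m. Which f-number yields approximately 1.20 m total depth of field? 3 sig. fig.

f/13

Write h = H − f = f²/(N·c). The thin-lens limits are Dn = s·h/(h + (s−f)) and Df = s·h/(h − (s−f)), so DoF = Df − Dn = 2·s·(s−f)·h / (h² − (s−f)²).
That is a quadratic in h: DoF·h² − 2·s·(s−f)·h − DoF·(s−f)² = 0 ⇒ h = (s−f)·(s + √(s² + DoF²)) / DoF = 7300 × (7450 + √(7450² + 1200²)) / 1200 = 7300 × (7450 + 7546.03) / 1200 ≈ 91226 mm.
Then N = f²/(c·h) = 150² / (0.019 × 91226) = 22500 / 1733.3 ≈ 13.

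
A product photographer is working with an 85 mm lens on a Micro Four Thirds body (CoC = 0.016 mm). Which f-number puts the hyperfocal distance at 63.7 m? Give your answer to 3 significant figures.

f/7.10

Rearrange H = f²/(N·c) + f for N: N = f² / ((H − f)·c).
N = 85² / ((63700 − 85) × 0.016) = 7225 / 1018 ≈ 7.10.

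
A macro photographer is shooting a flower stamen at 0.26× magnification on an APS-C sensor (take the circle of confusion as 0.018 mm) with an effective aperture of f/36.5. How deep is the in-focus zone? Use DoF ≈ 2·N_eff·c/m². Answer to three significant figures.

19.4 mm

At magnification m, DoF ≈ 2·N_eff·c/m² = 2 × 36.5 × 0.018 / 0.26² = 1.314 / 0.0676 ≈ 19.4 mm.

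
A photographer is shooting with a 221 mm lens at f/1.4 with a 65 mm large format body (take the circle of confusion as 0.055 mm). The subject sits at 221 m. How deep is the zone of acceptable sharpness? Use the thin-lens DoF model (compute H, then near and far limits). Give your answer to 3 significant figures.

Hyperfocal distance H = f²/(N·c) + f = 221²/(1.4 × 0.055) + 221 = 48841/0.077 + 221 ≈ 634519.7 mm ≈ 634.5 m.
Near limit Dn = s·(H − f)/(H + s − 2f) = 221000 × (634519.7 − 221) / (634519.7 + 221000 − 2 × 221) = 221000 × 634298.7 / 855077.7 ≈ 163938 mm.
Far limit Df = s·(H − f)/(H − s) = 221000 × (634519.7 − 221) / (634519.7 − 221000) = 221000 × 634298.7 / 413519.7 ≈ 338992 mm.
Depth of field = Df − Dn = 338992 − 163938 ≈ 175054 mm ≈ 175 m.

175 m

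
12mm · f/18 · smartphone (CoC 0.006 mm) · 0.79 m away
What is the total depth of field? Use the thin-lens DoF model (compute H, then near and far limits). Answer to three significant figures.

Hyperfocal distance H = f²/(N·c) + f = 12²/(18 × 0.006) + 12 = 144/0.108 + 12 ≈ 1345.3 mm ≈ 1.345 m.
Near limit Dn = s·(H − f)/(H + s − 2f) = 790 × (1345.3 − 12) / (1345.3 + 790 − 2 × 12) = 790 × 1333.3 / 2111.3 ≈ 498.9 mm.
Far limit Df = s·(H − f)/(H − s) = 790 × (1345.3 − 12) / (1345.3 − 790) = 790 × 1333.3 / 555.3 ≈ 1896.8 mm.
Depth of field = Df − Dn = 1896.8 − 498.9 ≈ 1397.9 mm ≈ 1.40 m.

1.40 m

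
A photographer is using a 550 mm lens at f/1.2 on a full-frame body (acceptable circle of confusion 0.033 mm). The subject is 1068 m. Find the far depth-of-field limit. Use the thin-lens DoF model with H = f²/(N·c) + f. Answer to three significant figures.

1240 m

Hyperfocal distance H = f²/(N·c) + f = 550²/(1.2 × 0.033) + 550 = 302500/0.0396 + 550 ≈ 7639438.9 mm ≈ 7639 m.
Far limit Df = s·(H − f)/(H − s) = 1068000 × (7639438.9 − 550) / (7639438.9 − 1068000) = 1068000 × 7638888.9 / 6571438.9 ≈ 1241484 mm ≈ 1240 m.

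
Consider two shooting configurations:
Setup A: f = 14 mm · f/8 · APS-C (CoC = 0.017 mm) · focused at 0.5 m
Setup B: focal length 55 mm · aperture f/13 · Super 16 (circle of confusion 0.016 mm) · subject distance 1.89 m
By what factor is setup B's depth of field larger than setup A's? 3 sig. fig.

Setup A: H = 14²/(8×0.017) + 14 ≈ 1455.2 mm; DoF = Df − Dn = 754.40 − 373.91 ≈ 380.49 mm.
Setup B: H = 55²/(13×0.016) + 55 ≈ 14598.3 mm; DoF = Df − Dn = 2162.90 − 1678.25 ≈ 484.65 mm.
Ratio = 484.65 / 380.49 ≈ 1.27.

1.27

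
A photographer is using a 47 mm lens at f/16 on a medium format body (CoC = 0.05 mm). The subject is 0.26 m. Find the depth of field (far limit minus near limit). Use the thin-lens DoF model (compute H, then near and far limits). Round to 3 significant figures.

40.4 mm

Hyperfocal distance H = f²/(N·c) + f = 47²/(16 × 0.05) + 47 = 2209/0.8 + 47 ≈ 2808.2 mm ≈ 2.808 m.
Near limit Dn = s·(H − f)/(H + s − 2f) = 260 × (2808.2 − 47) / (2808.2 + 260 − 2 × 47) = 260 × 2761.2 / 2974.2 ≈ 241.380 mm.
Far limit Df = s·(H − f)/(H − s) = 260 × (2808.2 − 47) / (2808.2 − 260) = 260 × 2761.2 / 2548.2 ≈ 281.733 mm.
Depth of field = Df − Dn = 281.733 − 241.380 ≈ 40.353 mm.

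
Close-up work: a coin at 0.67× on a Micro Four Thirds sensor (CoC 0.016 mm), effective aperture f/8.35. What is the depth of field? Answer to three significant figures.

At magnification m, DoF ≈ 2·N_eff·c/m² = 2 × 8.35 × 0.016 / 0.67² = 0.2672 / 0.4489 ≈ 0.595 mm.

0.595 mm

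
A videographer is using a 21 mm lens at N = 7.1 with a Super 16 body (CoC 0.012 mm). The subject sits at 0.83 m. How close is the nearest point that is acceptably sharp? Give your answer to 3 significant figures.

0.718 m

Hyperfocal distance H = f²/(N·c) + f = 21²/(7.1 × 0.012) + 21 = 441/0.0852 + 21 ≈ 5197.1 mm ≈ 5.197 m.
Near limit Dn = s·(H − f)/(H + s − 2f) = 830 × (5197.1 − 21) / (5197.1 + 830 − 2 × 21) = 830 × 5176.1 / 5985.1 ≈ 717.81 mm ≈ 0.718 m.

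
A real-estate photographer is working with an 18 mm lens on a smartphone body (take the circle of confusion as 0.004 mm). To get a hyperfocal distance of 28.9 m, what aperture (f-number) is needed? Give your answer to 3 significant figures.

f/2.80

Rearrange H = f²/(N·c) + f for N: N = f² / ((H − f)·c).
N = 18² / ((28900 − 18) × 0.004) = 324 / 115.5 ≈ 2.80.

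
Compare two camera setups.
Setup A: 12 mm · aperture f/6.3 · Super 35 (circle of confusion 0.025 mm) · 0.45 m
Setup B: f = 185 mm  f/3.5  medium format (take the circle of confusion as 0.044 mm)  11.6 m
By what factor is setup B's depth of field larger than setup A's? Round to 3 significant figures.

2.14

Setup A: H = 12²/(6.3×0.025) + 12 ≈ 926.3 mm; DoF = Df − Dn = 863.83 − 304.25 ≈ 559.58 mm.
Setup B: H = 185²/(3.5×0.044) + 185 ≈ 222425.3 mm; DoF = Df − Dn = 12228.1 − 11033.3 ≈ 1194.8 mm.
Ratio = 1194.8 / 559.58 ≈ 2.14.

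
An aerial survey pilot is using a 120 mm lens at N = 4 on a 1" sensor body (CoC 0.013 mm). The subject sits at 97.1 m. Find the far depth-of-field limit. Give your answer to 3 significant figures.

Hyperfocal distance H = f²/(N·c) + f = 120²/(4 × 0.013) + 120 = 14400/0.052 + 120 ≈ 277043.1 mm ≈ 277.0 m.
Far limit Df = s·(H − f)/(H − s) = 97100 × (277043.1 − 120) / (277043.1 − 97100) = 97100 × 276923.1 / 179943.1 ≈ 149432 mm ≈ 149 m.

149 m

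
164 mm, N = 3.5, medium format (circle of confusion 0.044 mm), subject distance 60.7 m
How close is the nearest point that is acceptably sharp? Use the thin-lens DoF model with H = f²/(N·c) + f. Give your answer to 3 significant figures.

Hyperfocal distance H = f²/(N·c) + f = 164²/(3.5 × 0.044) + 164 = 26896/0.154 + 164 ≈ 174813.4 mm ≈ 174.8 m.
Near limit Dn = s·(H − f)/(H + s − 2f) = 60700 × (174813.4 − 164) / (174813.4 + 60700 − 2 × 164) = 60700 × 174649.4 / 235185.4 ≈ 45076 mm ≈ 45.1 m.

45.1 m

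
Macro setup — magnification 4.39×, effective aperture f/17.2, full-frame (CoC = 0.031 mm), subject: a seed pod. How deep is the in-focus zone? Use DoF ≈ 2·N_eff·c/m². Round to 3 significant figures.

0.0553 mm

At magnification m, DoF ≈ 2·N_eff·c/m² = 2 × 17.2 × 0.031 / 4.39² = 1.066 / 19.27 ≈ 0.0553 mm.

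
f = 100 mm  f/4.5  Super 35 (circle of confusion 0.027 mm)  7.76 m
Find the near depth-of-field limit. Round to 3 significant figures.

7.10 m

Hyperfocal distance H = f²/(N·c) + f = 100²/(4.5 × 0.027) + 100 = 10000/0.1215 + 100 ≈ 82404.5 mm ≈ 82.40 m.
Near limit Dn = s·(H − f)/(H + s − 2f) = 7760 × (82404.5 − 100) / (82404.5 + 7760 − 2 × 100) = 7760 × 82304.5 / 89964.5 ≈ 7099.3 mm ≈ 7.10 m.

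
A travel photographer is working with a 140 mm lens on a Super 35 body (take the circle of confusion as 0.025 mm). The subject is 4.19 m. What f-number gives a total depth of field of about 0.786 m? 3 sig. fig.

Write h = H − f = f²/(N·c). The thin-lens limits are Dn = s·h/(h + (s−f)) and Df = s·h/(h − (s−f)), so DoF = Df − Dn = 2·s·(s−f)·h / (h² − (s−f)²).
That is a quadratic in h: DoF·h² − 2·s·(s−f)·h − DoF·(s−f)² = 0 ⇒ h = (s−f)·(s + √(s² + DoF²)) / DoF = 4050 × (4190 + √(4190² + 786²)) / 786 = 4050 × (4190 + 4263.09) / 786 ≈ 43556 mm.
Then N = f²/(c·h) = 140² / (0.025 × 43556) = 19600 / 1088.9 ≈ 18.

f/18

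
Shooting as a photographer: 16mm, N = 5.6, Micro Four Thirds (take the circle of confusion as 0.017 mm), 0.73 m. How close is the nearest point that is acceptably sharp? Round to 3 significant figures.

0.577 m

Hyperfocal distance H = f²/(N·c) + f = 16²/(5.6 × 0.017) + 16 = 256/0.0952 + 16 ≈ 2705.1 mm ≈ 2.705 m.
Near limit Dn = s·(H − f)/(H + s − 2f) = 730 × (2705.1 − 16) / (2705.1 + 730 − 2 × 16) = 730 × 2689.1 / 3403.1 ≈ 576.84 mm ≈ 0.577 m.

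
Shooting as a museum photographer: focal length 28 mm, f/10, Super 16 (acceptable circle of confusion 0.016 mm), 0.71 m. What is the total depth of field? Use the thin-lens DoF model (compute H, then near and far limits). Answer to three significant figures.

Hyperfocal distance H = f²/(N·c) + f = 28²/(10 × 0.016) + 28 = 784/0.16 + 28 ≈ 4928.0 mm ≈ 4.928 m.
Near limit Dn = s·(H − f)/(H + s − 2f) = 710 × (4928.0 − 28) / (4928.0 + 710 − 2 × 28) = 710 × 4900.0 / 5582.0 ≈ 623.25 mm.
Far limit Df = s·(H − f)/(H − s) = 710 × (4928.0 − 28) / (4928.0 − 710) = 710 × 4900.0 / 4218.0 ≈ 824.80 mm.
Depth of field = Df − Dn = 824.80 − 623.25 ≈ 201.55 mm.

202 mm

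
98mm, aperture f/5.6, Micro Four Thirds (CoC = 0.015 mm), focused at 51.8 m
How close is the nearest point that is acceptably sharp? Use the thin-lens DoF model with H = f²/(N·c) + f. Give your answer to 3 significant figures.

Hyperfocal distance H = f²/(N·c) + f = 98²/(5.6 × 0.015) + 98 = 9604/0.084 + 98 ≈ 114431.3 mm ≈ 114.4 m.
Near limit Dn = s·(H − f)/(H + s − 2f) = 51800 × (114431.3 − 98) / (114431.3 + 51800 − 2 × 98) = 51800 × 114333.3 / 166035.3 ≈ 35670 mm ≈ 35.7 m.

35.7 m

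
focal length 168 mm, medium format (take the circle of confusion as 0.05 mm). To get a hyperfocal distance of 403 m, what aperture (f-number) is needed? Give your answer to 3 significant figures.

Rearrange H = f²/(N·c) + f for N: N = f² / ((H − f)·c).
N = 168² / ((403000 − 168) × 0.05) = 28224 / 20142 ≈ 1.40.

f/1.40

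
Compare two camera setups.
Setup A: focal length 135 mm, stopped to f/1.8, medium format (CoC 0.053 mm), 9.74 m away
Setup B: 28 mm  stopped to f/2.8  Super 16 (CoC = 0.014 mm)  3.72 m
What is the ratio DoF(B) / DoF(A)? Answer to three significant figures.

Setup A: H = 135²/(1.8×0.053) + 135 ≈ 191172.7 mm; DoF = Df − Dn = 10255.63 − 9273.73 ≈ 981.90 mm.
Setup B: H = 28²/(2.8×0.014) + 28 ≈ 20028.0 mm; DoF = Df − Dn = 4562.2 − 3140.3 ≈ 1421.9 mm.
Ratio = 1421.9 / 981.90 ≈ 1.45.

1.45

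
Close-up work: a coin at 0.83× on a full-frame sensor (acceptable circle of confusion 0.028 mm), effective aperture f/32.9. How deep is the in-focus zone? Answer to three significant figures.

At magnification m, DoF ≈ 2·N_eff·c/m² = 2 × 32.9 × 0.028 / 0.83² = 1.842 / 0.6889 ≈ 2.67 mm.

2.67 mm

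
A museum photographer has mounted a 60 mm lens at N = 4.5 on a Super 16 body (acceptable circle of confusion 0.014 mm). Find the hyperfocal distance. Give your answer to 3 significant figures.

Hyperfocal distance H = f²/(N·c) + f = 60²/(4.5 × 0.014) + 60 = 3600/0.063 + 60 ≈ 57202.9 mm ≈ 57.2 m.

57.2 m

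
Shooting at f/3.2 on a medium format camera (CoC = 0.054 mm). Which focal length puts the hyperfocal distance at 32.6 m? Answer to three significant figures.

75.0 mm

From H = f²/(N·c) + f, with f ≪ H: f ≈ √(H·N·c) = √(32600 × 3.2 × 0.054) = √5633.3 ≈ 75.06 mm.
Exact: f² + N·c·f − N·c·H = 0 ⇒ f = (−N·c + √((N·c)² + 4·N·c·H))/2 = (−0.1728 + √22533)/2 ≈ 74.969 mm ≈ 75.0 mm.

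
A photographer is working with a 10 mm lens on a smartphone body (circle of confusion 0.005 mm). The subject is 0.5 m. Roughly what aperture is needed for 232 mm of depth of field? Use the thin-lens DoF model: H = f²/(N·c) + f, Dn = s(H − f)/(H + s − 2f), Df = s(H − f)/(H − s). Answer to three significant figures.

Write h = H − f = f²/(N·c). The thin-lens limits are Dn = s·h/(h + (s−f)) and Df = s·h/(h − (s−f)), so DoF = Df − Dn = 2·s·(s−f)·h / (h² − (s−f)²).
That is a quadratic in h: DoF·h² − 2·s·(s−f)·h − DoF·(s−f)² = 0 ⇒ h = (s−f)·(s + √(s² + DoF²)) / DoF = 490 × (500 + √(500² + 232²)) / 232 = 490 × (500 + 551.202) / 232 ≈ 2220.2 mm.
Then N = f²/(c·h) = 10² / (0.005 × 2220.2) = 100 / 11.101 ≈ 9.01.

f/9.01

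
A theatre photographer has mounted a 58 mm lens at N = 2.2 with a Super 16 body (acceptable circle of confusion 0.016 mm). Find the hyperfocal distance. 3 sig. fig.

95.6 m

Hyperfocal distance H = f²/(N·c) + f = 58²/(2.2 × 0.016) + 58 = 3364/0.0352 + 58 ≈ 95626.2 mm ≈ 95.6 m.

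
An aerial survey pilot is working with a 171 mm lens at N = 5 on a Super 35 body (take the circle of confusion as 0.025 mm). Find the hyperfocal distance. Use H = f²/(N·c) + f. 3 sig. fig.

Hyperfocal distance H = f²/(N·c) + f = 171²/(5 × 0.025) + 171 = 29241/0.125 + 171 ≈ 234099.0 mm ≈ 234 m.

234 m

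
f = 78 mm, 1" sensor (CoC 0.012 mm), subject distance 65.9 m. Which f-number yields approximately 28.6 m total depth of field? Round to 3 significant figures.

f/1.60

Write h = H − f = f²/(N·c). The thin-lens limits are Dn = s·h/(h + (s−f)) and Df = s·h/(h − (s−f)), so DoF = Df − Dn = 2·s·(s−f)·h / (h² − (s−f)²).
That is a quadratic in h: DoF·h² − 2·s·(s−f)·h − DoF·(s−f)² = 0 ⇒ h = (s−f)·(s + √(s² + DoF²)) / DoF = 65822 × (65900 + √(65900² + 28600²)) / 28600 = 65822 × (65900 + 71838.5) / 28600 ≈ 317001 mm.
Then N = f²/(c·h) = 78² / (0.012 × 317001) = 6084 / 3804.0 ≈ 1.60.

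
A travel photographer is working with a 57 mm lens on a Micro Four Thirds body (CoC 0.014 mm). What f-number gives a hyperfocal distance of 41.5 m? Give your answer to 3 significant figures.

f/5.60

Rearrange H = f²/(N·c) + f for N: N = f² / ((H − f)·c).
N = 57² / ((41500 − 57) × 0.014) = 3249 / 580.2 ≈ 5.60.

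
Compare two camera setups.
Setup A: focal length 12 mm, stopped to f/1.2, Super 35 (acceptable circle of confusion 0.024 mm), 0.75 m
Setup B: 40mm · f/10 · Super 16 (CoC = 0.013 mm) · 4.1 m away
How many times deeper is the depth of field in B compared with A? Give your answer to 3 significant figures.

Setup A: H = 12²/(1.2×0.024) + 12 ≈ 5012.0 mm; DoF = Df − Dn = 879.87 − 653.54 ≈ 226.33 mm.
Setup B: H = 40²/(10×0.013) + 40 ≈ 12347.7 mm; DoF = Df − Dn = 6118.3 − 3083.0 ≈ 3035.3 mm.
Ratio = 3035.3 / 226.33 ≈ 13.4.

13.4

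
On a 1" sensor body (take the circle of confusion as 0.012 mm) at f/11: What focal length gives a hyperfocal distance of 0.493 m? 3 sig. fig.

From H = f²/(N·c) + f, with f ≪ H: f ≈ √(H·N·c) = √(493 × 11 × 0.012) = √65.076 ≈ 8.067 mm.
Exact: f² + N·c·f − N·c·H = 0 ⇒ f = (−N·c + √((N·c)² + 4·N·c·H))/2 = (−0.132 + √260.32)/2 ≈ 8.0012 mm ≈ 8.00 mm.

8.00 mm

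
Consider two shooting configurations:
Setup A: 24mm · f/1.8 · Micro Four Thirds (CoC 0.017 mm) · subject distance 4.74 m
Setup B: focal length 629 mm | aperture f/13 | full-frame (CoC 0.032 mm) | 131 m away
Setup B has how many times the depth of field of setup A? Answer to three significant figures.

14.4

Setup A: H = 24²/(1.8×0.017) + 24 ≈ 18847.5 mm; DoF = Df − Dn = 6324.5 − 3790.4 ≈ 2534.1 mm.
Setup B: H = 629²/(13×0.032) + 629 ≈ 951689.1 mm; DoF = Df − Dn = 151810 − 115207 ≈ 36603 mm.
Ratio = 36603 / 2534.1 ≈ 14.4.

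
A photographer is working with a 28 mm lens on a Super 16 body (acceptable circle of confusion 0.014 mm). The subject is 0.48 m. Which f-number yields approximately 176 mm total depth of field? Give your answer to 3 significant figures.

Write h = H − f = f²/(N·c). The thin-lens limits are Dn = s·h/(h + (s−f)) and Df = s·h/(h − (s−f)), so DoF = Df − Dn = 2·s·(s−f)·h / (h² − (s−f)²).
That is a quadratic in h: DoF·h² − 2·s·(s−f)·h − DoF·(s−f)² = 0 ⇒ h = (s−f)·(s + √(s² + DoF²)) / DoF = 452 × (480 + √(480² + 176²)) / 176 = 452 × (480 + 511.249) / 176 ≈ 2545.7 mm.
Then N = f²/(c·h) = 28² / (0.014 × 2545.7) = 784 / 35.640 ≈ 22.

f/22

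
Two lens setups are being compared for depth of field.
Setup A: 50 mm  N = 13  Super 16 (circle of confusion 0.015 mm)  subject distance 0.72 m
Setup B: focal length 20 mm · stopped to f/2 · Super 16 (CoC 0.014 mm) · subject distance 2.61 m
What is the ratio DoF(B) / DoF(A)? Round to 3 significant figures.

Setup A: H = 50²/(13×0.015) + 50 ≈ 12870.5 mm; DoF = Df − Dn = 759.702 − 684.242 ≈ 75.460 mm.
Setup B: H = 20²/(2×0.014) + 20 ≈ 14305.7 mm; DoF = Df − Dn = 3187.98 − 2209.43 ≈ 978.55 mm.
Ratio = 978.55 / 75.460 ≈ 13.0.

13.0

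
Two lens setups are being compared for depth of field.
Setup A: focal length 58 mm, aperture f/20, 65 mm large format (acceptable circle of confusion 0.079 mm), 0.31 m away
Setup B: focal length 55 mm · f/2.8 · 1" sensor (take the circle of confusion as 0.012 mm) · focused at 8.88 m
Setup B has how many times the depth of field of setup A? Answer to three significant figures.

23.6

Setup A: H = 58²/(20×0.079) + 58 ≈ 2187.1 mm; DoF = Df − Dn = 351.617 − 277.192 ≈ 74.425 mm.
Setup B: H = 55²/(2.8×0.012) + 55 ≈ 90084.8 mm; DoF = Df − Dn = 9845.0 − 8087.3 ≈ 1757.7 mm.
Ratio = 1757.7 / 74.425 ≈ 23.6.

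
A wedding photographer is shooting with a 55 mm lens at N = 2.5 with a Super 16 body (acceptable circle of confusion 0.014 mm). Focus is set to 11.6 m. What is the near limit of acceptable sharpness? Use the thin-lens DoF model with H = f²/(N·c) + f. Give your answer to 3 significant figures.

10.2 m

Hyperfocal distance H = f²/(N·c) + f = 55²/(2.5 × 0.014) + 55 = 3025/0.035 + 55 ≈ 86483.6 mm ≈ 86.48 m.
Near limit Dn = s·(H − f)/(H + s − 2f) = 11600 × (86483.6 − 55) / (86483.6 + 11600 − 2 × 55) = 11600 × 86428.6 / 97973.6 ≈ 10233 mm ≈ 10.2 m.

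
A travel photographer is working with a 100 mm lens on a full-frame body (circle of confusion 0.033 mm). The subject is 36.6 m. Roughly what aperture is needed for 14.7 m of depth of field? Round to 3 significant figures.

Write h = H − f = f²/(N·c). The thin-lens limits are Dn = s·h/(h + (s−f)) and Df = s·h/(h − (s−f)), so DoF = Df − Dn = 2·s·(s−f)·h / (h² − (s−f)²).
That is a quadratic in h: DoF·h² − 2·s·(s−f)·h − DoF·(s−f)² = 0 ⇒ h = (s−f)·(s + √(s² + DoF²)) / DoF = 36500 × (36600 + √(36600² + 14700²)) / 14700 = 36500 × (36600 + 39441.7) / 14700 ≈ 188811 mm.
Then N = f²/(c·h) = 100² / (0.033 × 188811) = 10000 / 6230.8 ≈ 1.60.

f/1.60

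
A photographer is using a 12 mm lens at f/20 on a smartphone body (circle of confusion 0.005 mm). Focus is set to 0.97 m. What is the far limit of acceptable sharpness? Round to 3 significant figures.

Hyperfocal distance H = f²/(N·c) + f = 12²/(20 × 0.005) + 12 = 144/0.1 + 12 ≈ 1452.0 mm ≈ 1.452 m.
Far limit Df = s·(H − f)/(H − s) = 970 × (1452.0 − 12) / (1452.0 − 970) = 970 × 1440.0 / 482.0 ≈ 2897.9 mm ≈ 2.90 m.

2.90 m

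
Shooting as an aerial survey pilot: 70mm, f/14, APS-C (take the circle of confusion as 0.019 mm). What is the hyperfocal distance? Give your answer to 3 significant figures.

18.5 m

Hyperfocal distance H = f²/(N·c) + f = 70²/(14 × 0.019) + 70 = 4900/0.266 + 70 ≈ 18491.1 mm ≈ 18.5 m.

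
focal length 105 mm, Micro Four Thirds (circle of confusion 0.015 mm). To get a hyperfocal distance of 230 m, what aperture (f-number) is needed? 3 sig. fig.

f/3.20

Rearrange H = f²/(N·c) + f for N: N = f² / ((H − f)·c).
N = 105² / ((230000 − 105) × 0.015) = 11025 / 3448 ≈ 3.20.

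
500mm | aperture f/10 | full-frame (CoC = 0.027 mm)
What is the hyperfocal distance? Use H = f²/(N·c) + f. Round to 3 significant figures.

926 m

Hyperfocal distance H = f²/(N·c) + f = 500²/(10 × 0.027) + 500 = 250000/0.27 + 500 ≈ 926425.9 mm ≈ 926 m.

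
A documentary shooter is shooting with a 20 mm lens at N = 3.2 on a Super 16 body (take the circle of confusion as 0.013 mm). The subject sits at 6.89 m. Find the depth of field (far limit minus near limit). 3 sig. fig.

20.1 m

Hyperfocal distance H = f²/(N·c) + f = 20²/(3.2 × 0.013) + 20 = 400/0.0416 + 20 ≈ 9635.4 mm ≈ 9.635 m.
Near limit Dn = s·(H − f)/(H + s − 2f) = 6890 × (9635.4 − 20) / (9635.4 + 6890 − 2 × 20) = 6890 × 9615.4 / 16485.4 ≈ 4019 mm.
Far limit Df = s·(H − f)/(H − s) = 6890 × (9635.4 − 20) / (9635.4 − 6890) = 6890 × 9615.4 / 2745.4 ≈ 24131 mm.
Depth of field = Df − Dn = 24131 − 4019 ≈ 20112 mm ≈ 20.1 m.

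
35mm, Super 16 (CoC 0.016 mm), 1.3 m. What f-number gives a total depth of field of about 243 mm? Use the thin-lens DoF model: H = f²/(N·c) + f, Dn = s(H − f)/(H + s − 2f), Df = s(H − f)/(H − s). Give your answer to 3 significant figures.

Write h = H − f = f²/(N·c). The thin-lens limits are Dn = s·h/(h + (s−f)) and Df = s·h/(h − (s−f)), so DoF = Df − Dn = 2·s·(s−f)·h / (h² − (s−f)²).
That is a quadratic in h: DoF·h² − 2·s·(s−f)·h − DoF·(s−f)² = 0 ⇒ h = (s−f)·(s + √(s² + DoF²)) / DoF = 1265 × (1300 + √(1300² + 243²)) / 243 = 1265 × (1300 + 1322.52) / 243 ≈ 13652 mm.
Then N = f²/(c·h) = 35² / (0.016 × 13652) = 1225 / 218.44 ≈ 5.61.

f/5.61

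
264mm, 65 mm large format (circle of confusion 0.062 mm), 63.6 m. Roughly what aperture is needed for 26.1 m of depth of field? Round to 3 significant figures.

Write h = H − f = f²/(N·c). The thin-lens limits are Dn = s·h/(h + (s−f)) and Df = s·h/(h − (s−f)), so DoF = Df − Dn = 2·s·(s−f)·h / (h² − (s−f)²).
That is a quadratic in h: DoF·h² − 2·s·(s−f)·h − DoF·(s−f)² = 0 ⇒ h = (s−f)·(s + √(s² + DoF²)) / DoF = 63336 × (63600 + √(63600² + 26100²)) / 26100 = 63336 × (63600 + 68747.1) / 26100 ≈ 321162 mm.
Then N = f²/(c·h) = 264² / (0.062 × 321162) = 69696 / 19912 ≈ 3.50.

f/3.50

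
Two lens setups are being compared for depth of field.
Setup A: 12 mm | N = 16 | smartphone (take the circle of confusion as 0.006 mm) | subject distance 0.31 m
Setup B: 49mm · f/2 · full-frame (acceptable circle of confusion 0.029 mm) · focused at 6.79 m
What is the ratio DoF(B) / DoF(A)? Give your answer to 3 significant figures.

17.7

Setup A: H = 12²/(16×0.006) + 12 ≈ 1512.0 mm; DoF = Df − Dn = 386.86 − 258.62 ≈ 128.24 mm.
Setup B: H = 49²/(2×0.029) + 49 ≈ 41445.6 mm; DoF = Df − Dn = 8110.8 − 5839.2 ≈ 2271.6 mm.
Ratio = 2271.6 / 128.24 ≈ 17.7.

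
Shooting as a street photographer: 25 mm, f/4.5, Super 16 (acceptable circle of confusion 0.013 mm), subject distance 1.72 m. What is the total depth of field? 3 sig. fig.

Hyperfocal distance H = f²/(N·c) + f = 25²/(4.5 × 0.013) + 25 = 625/0.0585 + 25 ≈ 10708.8 mm ≈ 10.71 m.
Near limit Dn = s·(H − f)/(H + s − 2f) = 1720 × (10708.8 − 25) / (10708.8 + 1720 − 2 × 25) = 1720 × 10683.8 / 12378.8 ≈ 1484.48 mm.
Far limit Df = s·(H − f)/(H − s) = 1720 × (10708.8 − 25) / (10708.8 − 1720) = 1720 × 10683.8 / 8988.8 ≈ 2044.34 mm.
Depth of field = Df − Dn = 2044.34 − 1484.48 ≈ 559.86 mm ≈ 0.560 m.

0.560 m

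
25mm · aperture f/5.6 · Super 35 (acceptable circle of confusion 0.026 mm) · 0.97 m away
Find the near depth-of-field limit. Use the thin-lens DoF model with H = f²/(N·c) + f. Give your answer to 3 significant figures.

0.795 m

Hyperfocal distance H = f²/(N·c) + f = 25²/(5.6 × 0.026) + 25 = 625/0.1456 + 25 ≈ 4317.6 mm ≈ 4.318 m.
Near limit Dn = s·(H − f)/(H + s − 2f) = 970 × (4317.6 − 25) / (4317.6 + 970 − 2 × 25) = 970 × 4292.6 / 5237.6 ≈ 794.99 mm ≈ 0.795 m.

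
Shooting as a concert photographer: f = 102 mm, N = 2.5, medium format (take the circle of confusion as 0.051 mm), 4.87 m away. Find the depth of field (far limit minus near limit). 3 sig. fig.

0.571 m

Hyperfocal distance H = f²/(N·c) + f = 102²/(2.5 × 0.051) + 102 = 10404/0.1275 + 102 ≈ 81702.0 mm ≈ 81.70 m.
Near limit Dn = s·(H − f)/(H + s − 2f) = 4870 × (81702.0 − 102) / (81702.0 + 4870 − 2 × 102) = 4870 × 81600.0 / 86368.0 ≈ 4601.15 mm.
Far limit Df = s·(H − f)/(H − s) = 4870 × (81702.0 − 102) / (81702.0 − 4870) = 4870 × 81600.0 / 76832.0 ≈ 5172.22 mm.
Depth of field = Df − Dn = 5172.22 − 4601.15 ≈ 571.07 mm ≈ 0.571 m.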